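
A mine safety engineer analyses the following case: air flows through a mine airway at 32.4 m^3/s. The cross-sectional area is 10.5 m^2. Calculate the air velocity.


Velocity = flow rate / cross-sectional area
= 32.4 / 10.5
= 3.0857 m/s

3.0857 m/s


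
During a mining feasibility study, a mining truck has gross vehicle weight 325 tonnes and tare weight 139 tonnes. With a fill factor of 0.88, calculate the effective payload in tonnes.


Maximum payload = gross - tare
= 325 - 139 = 186 tonnes
Effective payload = max payload * fill factor
= 186 * 0.88
= 163.68 tonnes

163.68 tonnes


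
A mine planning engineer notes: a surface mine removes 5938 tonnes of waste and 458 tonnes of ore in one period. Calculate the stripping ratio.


Stripping ratio = waste tonnage / ore tonnage
= 5938 / 458
= 12.9651

12.9651


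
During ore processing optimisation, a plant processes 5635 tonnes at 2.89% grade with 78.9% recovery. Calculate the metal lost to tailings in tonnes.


Total metal in feed:
= 5635 * 2.89 / 100 = 162.8515 tonnes
Metal recovered:
= 162.8515 * 78.9 / 100 = 128.4898335 tonnes
Metal lost to tailings:
= 162.8515 - 128.4898335
= 34.3617 tonnes

34.3617 tonnes


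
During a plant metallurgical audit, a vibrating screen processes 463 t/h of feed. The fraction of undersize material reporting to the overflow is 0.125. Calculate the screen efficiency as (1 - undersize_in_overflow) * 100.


87.5%

Screen efficiency = (1 - fraction of undersize in overflow) * 100
= (1 - 0.125) * 100
= 0.875 * 100
= 87.5%


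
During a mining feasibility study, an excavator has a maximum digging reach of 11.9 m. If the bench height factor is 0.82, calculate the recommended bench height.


9.758 m

Bench height = reach * factor
= 11.9 * 0.82
= 9.758 m


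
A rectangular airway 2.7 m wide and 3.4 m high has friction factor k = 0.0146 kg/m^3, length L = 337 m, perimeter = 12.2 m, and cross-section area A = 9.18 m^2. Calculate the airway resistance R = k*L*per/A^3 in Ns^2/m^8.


Compute the numerator:
k * L * per = 0.0146 * 337 * 12.2
= 60.02644
Compute the denominator:
A^3 = 9.18^3 = 773.620632
Resistance:
R = 60.02644 / 773.620632
= 0.0776 Ns^2/m^8

0.0776 Ns^2/m^8


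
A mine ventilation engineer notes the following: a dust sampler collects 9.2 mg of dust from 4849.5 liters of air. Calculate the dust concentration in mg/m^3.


Convert liters to m^3: 1 m^3 = 1000 L
Concentration = mass / volume * 1000
= 9.2 / 4849.5 * 1000
= 0.001897102794 * 1000
= 1.8971 mg/m^3

1.8971 mg/m^3


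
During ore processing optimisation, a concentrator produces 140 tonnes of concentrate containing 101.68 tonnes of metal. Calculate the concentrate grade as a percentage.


Grade = (metal in concentrate / concentrate mass) * 100
= (101.68 / 140) * 100
= 0.7262857143 * 100
= 72.6286%

72.6286%


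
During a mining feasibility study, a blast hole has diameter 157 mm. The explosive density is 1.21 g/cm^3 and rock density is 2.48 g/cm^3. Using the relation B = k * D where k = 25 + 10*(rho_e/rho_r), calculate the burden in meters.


4.691 m

First, compute k:
rho_e / rho_r = 1.21 / 2.48 = 0.4879032258
k = 25 + 10 * 0.4879032258 = 29.87903226
Then, compute burden:
B = k * D / 1000 = 29.87903226 * 157 / 1000
= 4691.008065 / 1000
= 4.691 m


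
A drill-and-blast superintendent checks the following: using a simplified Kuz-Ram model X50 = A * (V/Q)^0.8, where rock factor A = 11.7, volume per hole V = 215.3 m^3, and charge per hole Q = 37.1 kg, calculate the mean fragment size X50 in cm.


47.7663 cm

Compute V/Q:
V/Q = 215.3 / 37.1 = 5.803234501
Raise to the power 0.8:
(V/Q)^0.8 = 5.803234501^0.8 = 4.08259309
Multiply by A:
X50 = 11.7 * 4.08259309
= 47.7663 cm


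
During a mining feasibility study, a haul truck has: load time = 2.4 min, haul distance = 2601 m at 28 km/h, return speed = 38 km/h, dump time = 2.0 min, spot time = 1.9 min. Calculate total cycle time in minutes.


Convert haul speed to m/min: 28 * 1000/60 = 466.6666667 m/min
Haul time = 2601 / 466.6666667 = 5.573571429 min
Convert return speed to m/min: 38 * 1000/60 = 633.3333333 m/min
Return time = 2601 / 633.3333333 = 4.106842105 min
Total cycle time:
= 2.4 + 5.573571429 + 2.0 + 4.106842105 + 1.9
= 15.9804 min

15.9804 min


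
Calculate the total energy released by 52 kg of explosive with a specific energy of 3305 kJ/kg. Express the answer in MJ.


171.86 MJ

Energy = mass * specific_energy / 1000
= 52 * 3305 / 1000
= 171860 / 1000
= 171.86 MJ


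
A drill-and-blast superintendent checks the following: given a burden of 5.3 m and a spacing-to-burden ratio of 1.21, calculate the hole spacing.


6.413 m

Spacing = burden * ratio
= 5.3 * 1.21
= 6.413 m


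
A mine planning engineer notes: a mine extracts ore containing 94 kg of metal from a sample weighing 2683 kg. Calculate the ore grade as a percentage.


3.5035%

Ore grade = (metal mass / ore mass) * 100
= (94 / 2683) * 100
= 0.03503540813 * 100
= 3.5035%


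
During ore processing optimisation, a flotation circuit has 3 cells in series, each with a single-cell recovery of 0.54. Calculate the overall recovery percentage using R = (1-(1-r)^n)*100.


Complement of single-cell recovery:
1 - r = 1 - 0.54 = 0.46
Raise to power n:
(1 - r)^3 = 0.46^3 = 0.097336
Overall recovery:
R = (1 - 0.097336) * 100
= 90.2664%

90.2664%


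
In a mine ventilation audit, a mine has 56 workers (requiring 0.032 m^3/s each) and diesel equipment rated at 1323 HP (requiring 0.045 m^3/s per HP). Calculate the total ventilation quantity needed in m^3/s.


61.327 m^3/s

Airflow for workers:
Q_people = 56 * 0.032 = 1.792 m^3/s
Airflow for diesel equipment:
Q_diesel = 1323 * 0.045 = 59.535 m^3/s
Total ventilation:
Q_total = 1.792 + 59.535
= 61.327 m^3/s


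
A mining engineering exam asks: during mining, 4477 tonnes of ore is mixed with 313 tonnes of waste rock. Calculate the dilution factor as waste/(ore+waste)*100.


Total material = ore + waste
= 4477 + 313 = 4790 tonnes
Dilution = waste / total * 100
= 313 / 4790 * 100
= 0.06534446764 * 100
= 6.5344%

6.5344%


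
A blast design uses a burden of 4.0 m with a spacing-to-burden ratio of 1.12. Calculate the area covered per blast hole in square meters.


First, find the spacing:
Spacing = burden * ratio = 4.0 * 1.12
= 4.48 m
Then, calculate the area:
Area = burden * spacing = 4.0 * 4.48
= 17.92 m^2

17.92 m^2


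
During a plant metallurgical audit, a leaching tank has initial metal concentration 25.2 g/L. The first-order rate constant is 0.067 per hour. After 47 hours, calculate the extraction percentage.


95.7105%

Compute the exponent:
-k * t = -0.067 * 47 = -3.149
Remaining concentration:
C = 25.2 * exp(-3.149)
= 25.2 * 0.04289500043
= 1.080954011 g/L
Extracted = 25.2 - 1.080954011 = 24.11904599 g/L
Extraction % = 24.11904599 / 25.2 * 100
= 95.7105%


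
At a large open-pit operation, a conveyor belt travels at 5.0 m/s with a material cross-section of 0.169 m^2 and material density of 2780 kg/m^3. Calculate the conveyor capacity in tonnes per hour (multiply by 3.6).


Volumetric flow = speed * area
= 5.0 * 0.169 = 0.845 m^3/s
Mass flow = volumetric * density
= 0.845 * 2780 = 2349.1 kg/s
Convert to t/h: multiply by 3.6
Capacity = 2349.1 * 3.6
= 8456.76 t/h

8456.76 t/h


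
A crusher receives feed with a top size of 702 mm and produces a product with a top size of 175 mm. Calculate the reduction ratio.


Reduction ratio = feed size / product size
= 702 / 175
= 4.0114

4.0114


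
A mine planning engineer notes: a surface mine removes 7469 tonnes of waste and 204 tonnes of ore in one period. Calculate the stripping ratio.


36.6127

Stripping ratio = waste tonnage / ore tonnage
= 7469 / 204
= 36.6127


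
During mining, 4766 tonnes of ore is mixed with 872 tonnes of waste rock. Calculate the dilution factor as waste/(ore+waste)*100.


15.4665%

Total material = ore + waste
= 4766 + 872 = 5638 tonnes
Dilution = waste / total * 100
= 872 / 5638 * 100
= 0.1546647747 * 100
= 15.4665%


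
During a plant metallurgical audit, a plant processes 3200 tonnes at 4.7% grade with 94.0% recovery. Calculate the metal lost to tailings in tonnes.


9.024 tonnes

Total metal in feed:
= 3200 * 4.7 / 100 = 150.4 tonnes
Metal recovered:
= 150.4 * 94.0 / 100 = 141.376 tonnes
Metal lost to tailings:
= 150.4 - 141.376
= 9.024 tonnes


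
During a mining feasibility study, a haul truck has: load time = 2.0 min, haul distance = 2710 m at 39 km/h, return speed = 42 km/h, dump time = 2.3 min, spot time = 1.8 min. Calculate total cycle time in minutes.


Convert haul speed to m/min: 39 * 1000/60 = 650 m/min
Haul time = 2710 / 650 = 4.169230769 min
Convert return speed to m/min: 42 * 1000/60 = 700 m/min
Return time = 2710 / 700 = 3.871428571 min
Total cycle time:
= 2.0 + 4.169230769 + 2.3 + 3.871428571 + 1.8
= 14.1407 min

14.1407 min


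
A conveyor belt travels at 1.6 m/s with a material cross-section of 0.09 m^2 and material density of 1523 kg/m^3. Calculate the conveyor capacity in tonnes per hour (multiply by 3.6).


Volumetric flow = speed * area
= 1.6 * 0.09 = 0.144 m^3/s
Mass flow = volumetric * density
= 0.144 * 1523 = 219.312 kg/s
Convert to t/h: multiply by 3.6
Capacity = 219.312 * 3.6
= 789.5232 t/h

789.5232 t/h


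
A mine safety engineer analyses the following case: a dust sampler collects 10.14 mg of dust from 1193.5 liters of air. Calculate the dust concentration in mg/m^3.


8.496 mg/m^3

Convert liters to m^3: 1 m^3 = 1000 L
Concentration = mass / volume * 1000
= 10.14 / 1193.5 * 1000
= 0.008496020109 * 1000
= 8.496 mg/m^3


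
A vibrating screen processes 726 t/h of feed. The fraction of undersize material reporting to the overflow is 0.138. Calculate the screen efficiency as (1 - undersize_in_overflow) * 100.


Screen efficiency = (1 - fraction of undersize in overflow) * 100
= (1 - 0.138) * 100
= 0.862 * 100
= 86.2%

86.2%


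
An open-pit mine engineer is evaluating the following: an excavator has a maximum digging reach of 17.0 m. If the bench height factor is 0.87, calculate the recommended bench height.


Bench height = reach * factor
= 17.0 * 0.87
= 14.79 m

14.79 m


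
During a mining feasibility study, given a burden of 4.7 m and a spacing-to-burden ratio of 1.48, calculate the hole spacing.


Spacing = burden * ratio
= 4.7 * 1.48
= 6.956 m

6.956 m


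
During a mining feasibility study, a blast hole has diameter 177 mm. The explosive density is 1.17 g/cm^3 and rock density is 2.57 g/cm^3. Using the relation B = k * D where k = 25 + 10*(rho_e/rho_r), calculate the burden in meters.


5.2308 m

First, compute k:
rho_e / rho_r = 1.17 / 2.57 = 0.4552529183
k = 25 + 10 * 0.4552529183 = 29.55252918
Then, compute burden:
B = k * D / 1000 = 29.55252918 * 177 / 1000
= 5230.797665 / 1000
= 5.2308 m


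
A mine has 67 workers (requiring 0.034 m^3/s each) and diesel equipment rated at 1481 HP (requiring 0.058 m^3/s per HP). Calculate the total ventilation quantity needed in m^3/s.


Airflow for workers:
Q_people = 67 * 0.034 = 2.278 m^3/s
Airflow for diesel equipment:
Q_diesel = 1481 * 0.058 = 85.898 m^3/s
Total ventilation:
Q_total = 2.278 + 85.898
= 88.176 m^3/s

88.176 m^3/s


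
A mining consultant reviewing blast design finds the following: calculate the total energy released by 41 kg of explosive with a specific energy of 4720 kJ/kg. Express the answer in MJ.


Energy = mass * specific_energy / 1000
= 41 * 4720 / 1000
= 193520 / 1000
= 193.52 MJ

193.52 MJ


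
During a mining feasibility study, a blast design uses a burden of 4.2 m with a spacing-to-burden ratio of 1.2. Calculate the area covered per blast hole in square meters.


21.168 m^2

First, find the spacing:
Spacing = burden * ratio = 4.2 * 1.2
= 5.04 m
Then, calculate the area:
Area = burden * spacing = 4.2 * 5.04
= 21.168 m^2


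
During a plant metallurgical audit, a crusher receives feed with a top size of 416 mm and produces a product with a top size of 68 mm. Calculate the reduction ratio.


Reduction ratio = feed size / product size
= 416 / 68
= 6.1176

6.1176


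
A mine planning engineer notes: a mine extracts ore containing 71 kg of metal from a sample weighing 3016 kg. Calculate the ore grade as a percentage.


Ore grade = (metal mass / ore mass) * 100
= (71 / 3016) * 100
= 0.02354111406 * 100
= 2.3541%

2.3541%


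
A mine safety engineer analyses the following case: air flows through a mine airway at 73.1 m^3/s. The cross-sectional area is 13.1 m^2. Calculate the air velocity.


Velocity = flow rate / cross-sectional area
= 73.1 / 13.1
= 5.5802 m/s

5.5802 m/s


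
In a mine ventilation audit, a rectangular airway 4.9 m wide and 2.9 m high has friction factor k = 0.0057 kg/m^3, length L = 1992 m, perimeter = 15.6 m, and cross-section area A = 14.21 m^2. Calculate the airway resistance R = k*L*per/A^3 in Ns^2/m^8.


0.0617 Ns^2/m^8

Compute the numerator:
k * L * per = 0.0057 * 1992 * 15.6
= 177.12864
Compute the denominator:
A^3 = 14.21^3 = 2869.341461
Resistance:
R = 177.12864 / 2869.341461
= 0.0617 Ns^2/m^8


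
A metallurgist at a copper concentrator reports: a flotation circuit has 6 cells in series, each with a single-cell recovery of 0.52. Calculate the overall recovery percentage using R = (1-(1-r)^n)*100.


Complement of single-cell recovery:
1 - r = 1 - 0.52 = 0.48
Raise to power n:
(1 - r)^6 = 0.48^6 = 0.01223059046
Overall recovery:
R = (1 - 0.01223059046) * 100
= 98.7769%

98.7769%


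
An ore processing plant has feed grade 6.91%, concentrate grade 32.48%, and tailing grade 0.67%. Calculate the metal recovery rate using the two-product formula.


92.2059%

Using the two-product formula:
R = 100 * c * (f - t) / (f * (c - t))
Numerator = 100 * 32.48 * (6.91 - 0.67)
= 100 * 32.48 * 6.24
= 20267.52
Denominator = 6.91 * (32.48 - 0.67)
= 6.91 * 31.81
= 219.8071
R = 20267.52 / 219.8071
= 92.2059%


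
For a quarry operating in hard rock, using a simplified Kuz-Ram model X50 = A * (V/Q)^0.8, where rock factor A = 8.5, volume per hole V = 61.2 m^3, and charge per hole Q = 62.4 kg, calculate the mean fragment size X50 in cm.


Compute V/Q:
V/Q = 61.2 / 62.4 = 0.9807692308
Raise to the power 0.8:
(V/Q)^0.8 = 0.9807692308^0.8 = 0.9845855688
Multiply by A:
X50 = 8.5 * 0.9845855688
= 8.369 cm

8.369 cm


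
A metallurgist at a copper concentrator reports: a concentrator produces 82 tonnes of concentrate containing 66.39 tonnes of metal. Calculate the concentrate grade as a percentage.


80.9634%

Grade = (metal in concentrate / concentrate mass) * 100
= (66.39 / 82) * 100
= 0.8096341463 * 100
= 80.9634%


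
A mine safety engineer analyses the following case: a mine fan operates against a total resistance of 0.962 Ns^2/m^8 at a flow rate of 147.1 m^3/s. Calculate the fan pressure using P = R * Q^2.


20816.1504 Pa

Compute Q^2:
Q^2 = 147.1^2 = 21638.41
Compute pressure:
P = R * Q^2 = 0.962 * 21638.41
= 20816.1504 Pa


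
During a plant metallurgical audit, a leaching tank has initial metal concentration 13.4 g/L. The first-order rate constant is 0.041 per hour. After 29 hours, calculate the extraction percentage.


69.5474%

Compute the exponent:
-k * t = -0.041 * 29 = -1.189
Remaining concentration:
C = 13.4 * exp(-1.189)
= 13.4 * 0.3045256375
= 4.080643542 g/L
Extracted = 13.4 - 4.080643542 = 9.319356458 g/L
Extraction % = 9.319356458 / 13.4 * 100
= 69.5474%


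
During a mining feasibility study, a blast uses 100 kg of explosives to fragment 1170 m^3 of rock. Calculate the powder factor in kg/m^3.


0.0855 kg/m^3

Powder factor = explosive mass / rock volume
= 100 / 1170
= 0.0855 kg/m^3


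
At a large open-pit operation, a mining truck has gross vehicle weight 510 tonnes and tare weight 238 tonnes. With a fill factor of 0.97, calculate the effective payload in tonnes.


263.84 tonnes

Maximum payload = gross - tare
= 510 - 238 = 272 tonnes
Effective payload = max payload * fill factor
= 272 * 0.97
= 263.84 tonnes


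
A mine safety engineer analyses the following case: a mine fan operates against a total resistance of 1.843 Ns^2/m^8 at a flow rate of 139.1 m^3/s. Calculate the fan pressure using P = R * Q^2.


35659.8568 Pa

Compute Q^2:
Q^2 = 139.1^2 = 19348.81
Compute pressure:
P = R * Q^2 = 1.843 * 19348.81
= 35659.8568 Pa


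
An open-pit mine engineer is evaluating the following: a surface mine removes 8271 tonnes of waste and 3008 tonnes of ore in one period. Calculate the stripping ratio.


Stripping ratio = waste tonnage / ore tonnage
= 8271 / 3008
= 2.7497

2.7497


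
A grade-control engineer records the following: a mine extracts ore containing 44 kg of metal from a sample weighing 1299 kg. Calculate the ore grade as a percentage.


3.3872%

Ore grade = (metal mass / ore mass) * 100
= (44 / 1299) * 100
= 0.03387220939 * 100
= 3.3872%


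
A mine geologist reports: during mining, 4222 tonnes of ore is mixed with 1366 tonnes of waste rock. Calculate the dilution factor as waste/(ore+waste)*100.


24.4452%

Total material = ore + waste
= 4222 + 1366 = 5588 tonnes
Dilution = waste / total * 100
= 1366 / 5588 * 100
= 0.244452398 * 100
= 24.4452%


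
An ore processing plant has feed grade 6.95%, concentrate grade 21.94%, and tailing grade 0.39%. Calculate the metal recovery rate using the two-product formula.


Using the two-product formula:
R = 100 * c * (f - t) / (f * (c - t))
Numerator = 100 * 21.94 * (6.95 - 0.39)
= 100 * 21.94 * 6.56
= 14392.64
Denominator = 6.95 * (21.94 - 0.39)
= 6.95 * 21.55
= 149.7725
R = 14392.64 / 149.7725
= 96.0967%

96.0967%


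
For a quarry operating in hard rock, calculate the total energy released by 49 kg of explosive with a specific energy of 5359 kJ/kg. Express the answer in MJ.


262.591 MJ

Energy = mass * specific_energy / 1000
= 49 * 5359 / 1000
= 262591 / 1000
= 262.591 MJ


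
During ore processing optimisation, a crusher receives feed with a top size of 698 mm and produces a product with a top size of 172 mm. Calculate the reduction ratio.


Reduction ratio = feed size / product size
= 698 / 172
= 4.0581

4.0581


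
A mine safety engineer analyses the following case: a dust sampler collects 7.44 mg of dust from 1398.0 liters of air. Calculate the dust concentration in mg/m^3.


Convert liters to m^3: 1 m^3 = 1000 L
Concentration = mass / volume * 1000
= 7.44 / 1398.0 * 1000
= 0.005321888412 * 1000
= 5.3219 mg/m^3

5.3219 mg/m^3


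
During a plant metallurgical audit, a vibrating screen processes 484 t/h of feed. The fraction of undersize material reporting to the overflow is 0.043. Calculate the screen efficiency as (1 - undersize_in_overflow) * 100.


Screen efficiency = (1 - fraction of undersize in overflow) * 100
= (1 - 0.043) * 100
= 0.957 * 100
= 95.7%

95.7%


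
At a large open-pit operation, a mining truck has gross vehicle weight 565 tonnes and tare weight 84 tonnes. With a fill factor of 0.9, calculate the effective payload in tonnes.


Maximum payload = gross - tare
= 565 - 84 = 481 tonnes
Effective payload = max payload * fill factor
= 481 * 0.9
= 432.9 tonnes

432.9 tonnes


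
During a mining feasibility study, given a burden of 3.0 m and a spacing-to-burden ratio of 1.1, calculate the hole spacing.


Spacing = burden * ratio
= 3.0 * 1.1
= 3.3 m

3.3 m


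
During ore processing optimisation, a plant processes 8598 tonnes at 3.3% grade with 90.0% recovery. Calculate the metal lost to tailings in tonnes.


Total metal in feed:
= 8598 * 3.3 / 100 = 283.734 tonnes
Metal recovered:
= 283.734 * 90.0 / 100 = 255.3606 tonnes
Metal lost to tailings:
= 283.734 - 255.3606
= 28.3734 tonnes

28.3734 tonnes


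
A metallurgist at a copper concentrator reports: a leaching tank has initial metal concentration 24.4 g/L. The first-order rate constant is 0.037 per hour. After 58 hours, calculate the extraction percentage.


88.3049%

Compute the exponent:
-k * t = -0.037 * 58 = -2.146
Remaining concentration:
C = 24.4 * exp(-2.146)
= 24.4 * 0.1169510275
= 2.853605072 g/L
Extracted = 24.4 - 2.853605072 = 21.54639493 g/L
Extraction % = 21.54639493 / 24.4 * 100
= 88.3049%


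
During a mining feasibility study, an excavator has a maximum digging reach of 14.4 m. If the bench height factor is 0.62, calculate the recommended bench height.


Bench height = reach * factor
= 14.4 * 0.62
= 8.928 m

8.928 m


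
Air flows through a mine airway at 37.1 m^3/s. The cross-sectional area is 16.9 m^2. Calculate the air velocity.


Velocity = flow rate / cross-sectional area
= 37.1 / 16.9
= 2.1953 m/s

2.1953 m/s


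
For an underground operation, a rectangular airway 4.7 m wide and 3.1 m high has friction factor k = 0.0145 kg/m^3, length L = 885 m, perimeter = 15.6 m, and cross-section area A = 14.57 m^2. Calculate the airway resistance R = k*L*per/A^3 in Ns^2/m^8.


Compute the numerator:
k * L * per = 0.0145 * 885 * 15.6
= 200.187
Compute the denominator:
A^3 = 14.57^3 = 3092.990993
Resistance:
R = 200.187 / 3092.990993
= 0.0647 Ns^2/m^8

0.0647 Ns^2/m^8


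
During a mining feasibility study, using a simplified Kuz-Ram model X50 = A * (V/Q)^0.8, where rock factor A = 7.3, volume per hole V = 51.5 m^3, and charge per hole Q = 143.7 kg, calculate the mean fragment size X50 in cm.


3.2122 cm

Compute V/Q:
V/Q = 51.5 / 143.7 = 0.3583855254
Raise to the power 0.8:
(V/Q)^0.8 = 0.3583855254^0.8 = 0.4400280569
Multiply by A:
X50 = 7.3 * 0.4400280569
= 3.2122 cm


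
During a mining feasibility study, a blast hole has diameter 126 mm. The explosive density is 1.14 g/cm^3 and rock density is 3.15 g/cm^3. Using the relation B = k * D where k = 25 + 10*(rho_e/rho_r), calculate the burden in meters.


3.606 m

First, compute k:
rho_e / rho_r = 1.14 / 3.15 = 0.3619047619
k = 25 + 10 * 0.3619047619 = 28.61904762
Then, compute burden:
B = k * D / 1000 = 28.61904762 * 126 / 1000
= 3606 / 1000
= 3.606 m


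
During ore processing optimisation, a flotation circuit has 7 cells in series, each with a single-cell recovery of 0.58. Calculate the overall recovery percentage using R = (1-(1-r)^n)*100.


Complement of single-cell recovery:
1 - r = 1 - 0.58 = 0.42
Raise to power n:
(1 - r)^7 = 0.42^7 = 0.002305393332
Overall recovery:
R = (1 - 0.002305393332) * 100
= 99.7695%

99.7695%


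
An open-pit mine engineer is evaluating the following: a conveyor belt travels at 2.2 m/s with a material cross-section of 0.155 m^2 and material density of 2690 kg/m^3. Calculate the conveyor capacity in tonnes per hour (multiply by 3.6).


3302.244 t/h

Volumetric flow = speed * area
= 2.2 * 0.155 = 0.341 m^3/s
Mass flow = volumetric * density
= 0.341 * 2690 = 917.29 kg/s
Convert to t/h: multiply by 3.6
Capacity = 917.29 * 3.6
= 3302.244 t/h


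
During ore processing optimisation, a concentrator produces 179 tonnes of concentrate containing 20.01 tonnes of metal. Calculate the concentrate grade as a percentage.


11.1788%

Grade = (metal in concentrate / concentrate mass) * 100
= (20.01 / 179) * 100
= 0.1117877095 * 100
= 11.1788%


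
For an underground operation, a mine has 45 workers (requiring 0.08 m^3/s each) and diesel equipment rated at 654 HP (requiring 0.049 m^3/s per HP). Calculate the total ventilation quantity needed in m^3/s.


Airflow for workers:
Q_people = 45 * 0.08 = 3.6 m^3/s
Airflow for diesel equipment:
Q_diesel = 654 * 0.049 = 32.046 m^3/s
Total ventilation:
Q_total = 3.6 + 32.046
= 35.646 m^3/s

35.646 m^3/s


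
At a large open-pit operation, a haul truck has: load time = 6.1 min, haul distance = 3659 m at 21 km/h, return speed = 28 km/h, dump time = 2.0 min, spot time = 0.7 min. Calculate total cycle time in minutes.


Convert haul speed to m/min: 21 * 1000/60 = 350 m/min
Haul time = 3659 / 350 = 10.45428571 min
Convert return speed to m/min: 28 * 1000/60 = 466.6666667 m/min
Return time = 3659 / 466.6666667 = 7.840714286 min
Total cycle time:
= 6.1 + 10.45428571 + 2.0 + 7.840714286 + 0.7
= 27.095 min

27.095 min


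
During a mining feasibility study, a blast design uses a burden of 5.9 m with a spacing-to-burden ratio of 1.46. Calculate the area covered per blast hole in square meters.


First, find the spacing:
Spacing = burden * ratio = 5.9 * 1.46
= 8.614 m
Then, calculate the area:
Area = burden * spacing = 5.9 * 8.614
= 50.8226 m^2

50.8226 m^2


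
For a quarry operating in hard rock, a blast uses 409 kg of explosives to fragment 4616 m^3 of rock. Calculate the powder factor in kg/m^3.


Powder factor = explosive mass / rock volume
= 409 / 4616
= 0.0886 kg/m^3

0.0886 kg/m^3


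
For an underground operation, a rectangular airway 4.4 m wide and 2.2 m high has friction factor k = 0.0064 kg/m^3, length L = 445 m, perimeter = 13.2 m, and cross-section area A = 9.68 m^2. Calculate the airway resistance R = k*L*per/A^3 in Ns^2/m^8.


Compute the numerator:
k * L * per = 0.0064 * 445 * 13.2
= 37.5936
Compute the denominator:
A^3 = 9.68^3 = 907.039232
Resistance:
R = 37.5936 / 907.039232
= 0.0414 Ns^2/m^8

0.0414 Ns^2/m^8


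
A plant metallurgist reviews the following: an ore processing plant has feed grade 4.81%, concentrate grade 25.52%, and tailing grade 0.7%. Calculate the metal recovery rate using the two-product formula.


87.8569%

Using the two-product formula:
R = 100 * c * (f - t) / (f * (c - t))
Numerator = 100 * 25.52 * (4.81 - 0.7)
= 100 * 25.52 * 4.11
= 10488.72
Denominator = 4.81 * (25.52 - 0.7)
= 4.81 * 24.82
= 119.3842
R = 10488.72 / 119.3842
= 87.8569%


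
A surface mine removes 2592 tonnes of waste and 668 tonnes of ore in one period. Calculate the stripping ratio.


Stripping ratio = waste tonnage / ore tonnage
= 2592 / 668
= 3.8802

3.8802


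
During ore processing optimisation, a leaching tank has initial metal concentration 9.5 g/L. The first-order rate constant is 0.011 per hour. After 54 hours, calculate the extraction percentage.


44.7886%

Compute the exponent:
-k * t = -0.011 * 54 = -0.594
Remaining concentration:
C = 9.5 * exp(-0.594)
= 9.5 * 0.5521144043
= 5.245086841 g/L
Extracted = 9.5 - 5.245086841 = 4.254913159 g/L
Extraction % = 4.254913159 / 9.5 * 100
= 44.7886%


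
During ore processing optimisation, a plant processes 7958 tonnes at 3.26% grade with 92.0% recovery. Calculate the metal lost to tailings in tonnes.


20.7545 tonnes

Total metal in feed:
= 7958 * 3.26 / 100 = 259.4308 tonnes
Metal recovered:
= 259.4308 * 92.0 / 100 = 238.676336 tonnes
Metal lost to tailings:
= 259.4308 - 238.676336
= 20.7545 tonnes


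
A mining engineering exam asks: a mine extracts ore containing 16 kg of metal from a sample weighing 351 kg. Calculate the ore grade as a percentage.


4.5584%

Ore grade = (metal mass / ore mass) * 100
= (16 / 351) * 100
= 0.04558404558 * 100
= 4.5584%


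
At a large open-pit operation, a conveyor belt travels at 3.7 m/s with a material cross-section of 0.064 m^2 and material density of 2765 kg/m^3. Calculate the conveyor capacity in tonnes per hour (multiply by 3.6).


2357.1072 t/h

Volumetric flow = speed * area
= 3.7 * 0.064 = 0.2368 m^3/s
Mass flow = volumetric * density
= 0.2368 * 2765 = 654.752 kg/s
Convert to t/h: multiply by 3.6
Capacity = 654.752 * 3.6
= 2357.1072 t/h


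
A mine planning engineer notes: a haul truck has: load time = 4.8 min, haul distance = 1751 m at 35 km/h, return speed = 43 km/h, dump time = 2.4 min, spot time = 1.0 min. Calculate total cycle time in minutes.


13.645 min

Convert haul speed to m/min: 35 * 1000/60 = 583.3333333 m/min
Haul time = 1751 / 583.3333333 = 3.001714286 min
Convert return speed to m/min: 43 * 1000/60 = 716.6666667 m/min
Return time = 1751 / 716.6666667 = 2.443255814 min
Total cycle time:
= 4.8 + 3.001714286 + 2.4 + 2.443255814 + 1.0
= 13.645 min


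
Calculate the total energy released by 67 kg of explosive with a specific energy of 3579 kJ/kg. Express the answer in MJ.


Energy = mass * specific_energy / 1000
= 67 * 3579 / 1000
= 239793 / 1000
= 239.793 MJ

239.793 MJ


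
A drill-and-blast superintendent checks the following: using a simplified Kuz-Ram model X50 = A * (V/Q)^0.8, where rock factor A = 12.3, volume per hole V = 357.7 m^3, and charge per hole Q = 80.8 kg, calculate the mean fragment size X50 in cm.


40.4381 cm

Compute V/Q:
V/Q = 357.7 / 80.8 = 4.426980198
Raise to the power 0.8:
(V/Q)^0.8 = 4.426980198^0.8 = 3.287653685
Multiply by A:
X50 = 12.3 * 3.287653685
= 40.4381 cm


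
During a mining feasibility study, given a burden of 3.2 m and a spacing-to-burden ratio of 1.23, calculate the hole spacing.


Spacing = burden * ratio
= 3.2 * 1.23
= 3.936 m

3.936 m


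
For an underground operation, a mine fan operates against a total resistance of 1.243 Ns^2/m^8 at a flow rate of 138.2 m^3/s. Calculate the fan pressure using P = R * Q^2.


23740.3553 Pa

Compute Q^2:
Q^2 = 138.2^2 = 19099.24
Compute pressure:
P = R * Q^2 = 1.243 * 19099.24
= 23740.3553 Pa


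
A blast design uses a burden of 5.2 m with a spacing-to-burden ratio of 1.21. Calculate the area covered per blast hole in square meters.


32.7184 m^2

First, find the spacing:
Spacing = burden * ratio = 5.2 * 1.21
= 6.292 m
Then, calculate the area:
Area = burden * spacing = 5.2 * 6.292
= 32.7184 m^2


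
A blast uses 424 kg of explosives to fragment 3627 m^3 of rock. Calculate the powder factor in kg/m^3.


0.1169 kg/m^3

Powder factor = explosive mass / rock volume
= 424 / 3627
= 0.1169 kg/m^3


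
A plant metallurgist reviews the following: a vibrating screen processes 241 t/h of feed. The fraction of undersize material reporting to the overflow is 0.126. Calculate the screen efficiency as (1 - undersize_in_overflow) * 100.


Screen efficiency = (1 - fraction of undersize in overflow) * 100
= (1 - 0.126) * 100
= 0.874 * 100
= 87.4%

87.4%


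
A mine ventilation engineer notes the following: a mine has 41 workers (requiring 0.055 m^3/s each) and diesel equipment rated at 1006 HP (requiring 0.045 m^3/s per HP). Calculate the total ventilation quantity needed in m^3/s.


47.525 m^3/s

Airflow for workers:
Q_people = 41 * 0.055 = 2.255 m^3/s
Airflow for diesel equipment:
Q_diesel = 1006 * 0.045 = 45.27 m^3/s
Total ventilation:
Q_total = 2.255 + 45.27
= 47.525 m^3/s


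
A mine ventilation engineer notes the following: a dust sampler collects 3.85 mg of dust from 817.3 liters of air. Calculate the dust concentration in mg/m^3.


Convert liters to m^3: 1 m^3 = 1000 L
Concentration = mass / volume * 1000
= 3.85 / 817.3 * 1000
= 0.004710632571 * 1000
= 4.7106 mg/m^3

4.7106 mg/m^3


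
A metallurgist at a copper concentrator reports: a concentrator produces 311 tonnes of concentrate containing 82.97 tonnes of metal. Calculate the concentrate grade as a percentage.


Grade = (metal in concentrate / concentrate mass) * 100
= (82.97 / 311) * 100
= 0.2667845659 * 100
= 26.6785%

26.6785%


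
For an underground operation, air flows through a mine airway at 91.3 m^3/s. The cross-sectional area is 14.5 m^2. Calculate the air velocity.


6.2966 m/s

Velocity = flow rate / cross-sectional area
= 91.3 / 14.5
= 6.2966 m/s


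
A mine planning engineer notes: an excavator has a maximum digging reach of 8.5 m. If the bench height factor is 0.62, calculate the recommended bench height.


Bench height = reach * factor
= 8.5 * 0.62
= 5.27 m

5.27 m


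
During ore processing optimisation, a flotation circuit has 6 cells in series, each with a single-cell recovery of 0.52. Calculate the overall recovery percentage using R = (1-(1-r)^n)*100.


98.7769%

Complement of single-cell recovery:
1 - r = 1 - 0.52 = 0.48
Raise to power n:
(1 - r)^6 = 0.48^6 = 0.01223059046
Overall recovery:
R = (1 - 0.01223059046) * 100
= 98.7769%


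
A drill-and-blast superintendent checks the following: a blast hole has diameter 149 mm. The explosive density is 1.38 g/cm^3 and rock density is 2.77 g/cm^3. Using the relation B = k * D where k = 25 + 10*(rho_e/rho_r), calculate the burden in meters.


4.4673 m

First, compute k:
rho_e / rho_r = 1.38 / 2.77 = 0.4981949458
k = 25 + 10 * 0.4981949458 = 29.98194946
Then, compute burden:
B = k * D / 1000 = 29.98194946 * 149 / 1000
= 4467.310469 / 1000
= 4.4673 m


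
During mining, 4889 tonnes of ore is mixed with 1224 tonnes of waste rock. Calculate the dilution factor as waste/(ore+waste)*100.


20.0229%

Total material = ore + waste
= 4889 + 1224 = 6113 tonnes
Dilution = waste / total * 100
= 1224 / 6113 * 100
= 0.2002290201 * 100
= 20.0229%


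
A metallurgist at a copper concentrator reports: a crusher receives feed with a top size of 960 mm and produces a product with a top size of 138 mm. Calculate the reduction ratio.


Reduction ratio = feed size / product size
= 960 / 138
= 6.9565

6.9565


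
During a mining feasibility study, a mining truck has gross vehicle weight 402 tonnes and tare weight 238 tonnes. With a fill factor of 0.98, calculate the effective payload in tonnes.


160.72 tonnes

Maximum payload = gross - tare
= 402 - 238 = 164 tonnes
Effective payload = max payload * fill factor
= 164 * 0.98
= 160.72 tonnes


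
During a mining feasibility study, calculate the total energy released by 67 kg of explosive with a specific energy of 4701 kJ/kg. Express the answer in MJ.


314.967 MJ

Energy = mass * specific_energy / 1000
= 67 * 4701 / 1000
= 314967 / 1000
= 314.967 MJ


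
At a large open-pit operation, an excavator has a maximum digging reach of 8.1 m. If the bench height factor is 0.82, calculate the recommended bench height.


6.642 m

Bench height = reach * factor
= 8.1 * 0.82
= 6.642 m


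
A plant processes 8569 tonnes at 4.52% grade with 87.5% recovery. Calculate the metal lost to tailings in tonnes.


48.4149 tonnes

Total metal in feed:
= 8569 * 4.52 / 100 = 387.3188 tonnes
Metal recovered:
= 387.3188 * 87.5 / 100 = 338.90395 tonnes
Metal lost to tailings:
= 387.3188 - 338.90395
= 48.4149 tonnes


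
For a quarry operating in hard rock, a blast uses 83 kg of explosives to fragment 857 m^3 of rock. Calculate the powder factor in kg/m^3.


Powder factor = explosive mass / rock volume
= 83 / 857
= 0.0968 kg/m^3

0.0968 kg/m^3


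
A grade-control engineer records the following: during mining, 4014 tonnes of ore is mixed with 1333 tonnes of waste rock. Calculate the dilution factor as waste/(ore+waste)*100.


24.9299%

Total material = ore + waste
= 4014 + 1333 = 5347 tonnes
Dilution = waste / total * 100
= 1333 / 5347 * 100
= 0.2492986722 * 100
= 24.9299%


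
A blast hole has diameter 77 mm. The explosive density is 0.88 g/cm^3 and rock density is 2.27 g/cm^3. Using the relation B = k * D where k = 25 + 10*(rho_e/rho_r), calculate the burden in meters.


First, compute k:
rho_e / rho_r = 0.88 / 2.27 = 0.3876651982
k = 25 + 10 * 0.3876651982 = 28.87665198
Then, compute burden:
B = k * D / 1000 = 28.87665198 * 77 / 1000
= 2223.502203 / 1000
= 2.2235 m

2.2235 m


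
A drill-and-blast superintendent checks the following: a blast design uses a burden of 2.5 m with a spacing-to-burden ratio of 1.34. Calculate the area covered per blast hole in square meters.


8.375 m^2

First, find the spacing:
Spacing = burden * ratio = 2.5 * 1.34
= 3.35 m
Then, calculate the area:
Area = burden * spacing = 2.5 * 3.35
= 8.375 m^2


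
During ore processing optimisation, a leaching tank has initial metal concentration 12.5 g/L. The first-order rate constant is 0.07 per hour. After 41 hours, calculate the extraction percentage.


94.3301%

Compute the exponent:
-k * t = -0.07 * 41 = -2.87
Remaining concentration:
C = 12.5 * exp(-2.87)
= 12.5 * 0.05669892658
= 0.7087365822 g/L
Extracted = 12.5 - 0.7087365822 = 11.79126342 g/L
Extraction % = 11.79126342 / 12.5 * 100
= 94.3301%


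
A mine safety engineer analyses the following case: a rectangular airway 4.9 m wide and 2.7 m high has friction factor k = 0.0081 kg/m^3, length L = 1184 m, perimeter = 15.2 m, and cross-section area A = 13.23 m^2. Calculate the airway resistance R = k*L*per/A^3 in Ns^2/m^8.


0.063 Ns^2/m^8

Compute the numerator:
k * L * per = 0.0081 * 1184 * 15.2
= 145.77408
Compute the denominator:
A^3 = 13.23^3 = 2315.685267
Resistance:
R = 145.77408 / 2315.685267
= 0.063 Ns^2/m^8


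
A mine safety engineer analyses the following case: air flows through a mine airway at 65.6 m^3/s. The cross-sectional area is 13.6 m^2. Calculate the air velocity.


Velocity = flow rate / cross-sectional area
= 65.6 / 13.6
= 4.8235 m/s

4.8235 m/s


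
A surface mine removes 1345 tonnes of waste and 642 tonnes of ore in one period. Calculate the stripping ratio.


Stripping ratio = waste tonnage / ore tonnage
= 1345 / 642
= 2.095

2.095


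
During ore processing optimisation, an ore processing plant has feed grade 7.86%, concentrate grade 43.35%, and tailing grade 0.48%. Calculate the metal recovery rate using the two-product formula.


94.9444%

Using the two-product formula:
R = 100 * c * (f - t) / (f * (c - t))
Numerator = 100 * 43.35 * (7.86 - 0.48)
= 100 * 43.35 * 7.38
= 31992.3
Denominator = 7.86 * (43.35 - 0.48)
= 7.86 * 42.87
= 336.9582
R = 31992.3 / 336.9582
= 94.9444%


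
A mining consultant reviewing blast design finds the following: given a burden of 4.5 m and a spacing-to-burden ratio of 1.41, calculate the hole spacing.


Spacing = burden * ratio
= 4.5 * 1.41
= 6.345 m

6.345 m


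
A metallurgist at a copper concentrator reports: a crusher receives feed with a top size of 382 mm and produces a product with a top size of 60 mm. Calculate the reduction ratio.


Reduction ratio = feed size / product size
= 382 / 60
= 6.3667

6.3667


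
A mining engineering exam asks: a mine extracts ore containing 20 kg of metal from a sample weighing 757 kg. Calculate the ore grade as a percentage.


Ore grade = (metal mass / ore mass) * 100
= (20 / 757) * 100
= 0.02642007926 * 100
= 2.642%

2.642%


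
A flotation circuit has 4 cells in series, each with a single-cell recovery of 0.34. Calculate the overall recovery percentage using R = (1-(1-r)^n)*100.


Complement of single-cell recovery:
1 - r = 1 - 0.34 = 0.66
Raise to power n:
(1 - r)^4 = 0.66^4 = 0.18974736
Overall recovery:
R = (1 - 0.18974736) * 100
= 81.0253%

81.0253%


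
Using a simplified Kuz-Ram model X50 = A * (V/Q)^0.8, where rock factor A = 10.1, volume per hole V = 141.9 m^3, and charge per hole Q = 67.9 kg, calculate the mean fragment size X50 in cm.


Compute V/Q:
V/Q = 141.9 / 67.9 = 2.089837997
Raise to the power 0.8:
(V/Q)^0.8 = 2.089837997^0.8 = 1.803391826
Multiply by A:
X50 = 10.1 * 1.803391826
= 18.2143 cm

18.2143 cm


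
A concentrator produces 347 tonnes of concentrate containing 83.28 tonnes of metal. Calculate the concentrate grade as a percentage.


Grade = (metal in concentrate / concentrate mass) * 100
= (83.28 / 347) * 100
= 0.24 * 100
= 24.0%

24.0%


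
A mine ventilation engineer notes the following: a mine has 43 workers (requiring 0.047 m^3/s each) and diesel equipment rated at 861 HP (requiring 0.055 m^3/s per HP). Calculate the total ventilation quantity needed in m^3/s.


Airflow for workers:
Q_people = 43 * 0.047 = 2.021 m^3/s
Airflow for diesel equipment:
Q_diesel = 861 * 0.055 = 47.355 m^3/s
Total ventilation:
Q_total = 2.021 + 47.355
= 49.376 m^3/s

49.376 m^3/s


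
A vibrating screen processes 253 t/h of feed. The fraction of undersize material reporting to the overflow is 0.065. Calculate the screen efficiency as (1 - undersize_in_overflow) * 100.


93.5%

Screen efficiency = (1 - fraction of undersize in overflow) * 100
= (1 - 0.065) * 100
= 0.935 * 100
= 93.5%


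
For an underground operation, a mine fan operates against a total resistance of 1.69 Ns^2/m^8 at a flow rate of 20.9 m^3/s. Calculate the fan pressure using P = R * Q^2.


738.2089 Pa

Compute Q^2:
Q^2 = 20.9^2 = 436.81
Compute pressure:
P = R * Q^2 = 1.69 * 436.81
= 738.2089 Pa


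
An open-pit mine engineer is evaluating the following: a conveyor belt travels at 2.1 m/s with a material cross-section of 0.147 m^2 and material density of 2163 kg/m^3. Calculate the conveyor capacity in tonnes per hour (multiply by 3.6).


2403.7852 t/h

Volumetric flow = speed * area
= 2.1 * 0.147 = 0.3087 m^3/s
Mass flow = volumetric * density
= 0.3087 * 2163 = 667.7181 kg/s
Convert to t/h: multiply by 3.6
Capacity = 667.7181 * 3.6
= 2403.7852 t/h
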